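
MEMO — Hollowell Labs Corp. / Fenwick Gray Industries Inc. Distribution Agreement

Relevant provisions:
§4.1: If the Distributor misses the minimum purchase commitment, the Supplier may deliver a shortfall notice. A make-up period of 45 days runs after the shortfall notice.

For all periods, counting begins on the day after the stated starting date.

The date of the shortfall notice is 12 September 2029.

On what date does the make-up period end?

27 October 2029

The last day of the make-up period: 12 September 2029 + 45 days = 27 October 2029.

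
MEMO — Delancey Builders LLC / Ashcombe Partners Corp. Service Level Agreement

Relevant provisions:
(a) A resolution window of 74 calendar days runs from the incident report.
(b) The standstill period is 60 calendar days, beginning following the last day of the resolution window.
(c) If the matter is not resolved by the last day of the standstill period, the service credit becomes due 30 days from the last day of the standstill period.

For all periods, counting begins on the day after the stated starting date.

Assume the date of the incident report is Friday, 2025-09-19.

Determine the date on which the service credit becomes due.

2026-03-02

The last day of the resolution window: 2025-09-19 + 74 days = 2025-12-02.
The last day of the standstill period: 60 calendar days after 2025-12-02 is 2026-01-31.
Adding 30 calendar days to 2026-01-31 gives 2026-03-02, which is the date on which the service credit becomes due.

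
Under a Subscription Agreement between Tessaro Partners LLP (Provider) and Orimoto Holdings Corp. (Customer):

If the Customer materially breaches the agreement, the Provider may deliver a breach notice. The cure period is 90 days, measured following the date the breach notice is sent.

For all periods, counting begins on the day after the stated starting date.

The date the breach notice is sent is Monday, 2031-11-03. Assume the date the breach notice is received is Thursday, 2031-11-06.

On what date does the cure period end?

2032-02-01

The last day of the cure period: 2031-11-03 + 90 days = 2032-02-01.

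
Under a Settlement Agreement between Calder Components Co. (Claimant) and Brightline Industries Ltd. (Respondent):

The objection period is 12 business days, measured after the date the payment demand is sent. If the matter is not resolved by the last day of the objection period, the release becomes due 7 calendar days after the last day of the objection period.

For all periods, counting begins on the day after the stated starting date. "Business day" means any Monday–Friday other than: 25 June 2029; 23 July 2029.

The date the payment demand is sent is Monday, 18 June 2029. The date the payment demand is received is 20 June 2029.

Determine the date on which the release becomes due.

From Monday, 18 June 2029, 12 business days (Jun 19, Jun 20, Jun 21, Jun 22, …, Jul 3, Jul 4, Jul 5, skipping weekends and the listed holiday on Jun 25) brings us to Thursday, 5 July 2029, which is the last day of the objection period.
The date on which the release becomes due: 5 July 2029 + 7 days = 12 July 2029.

12 July 2029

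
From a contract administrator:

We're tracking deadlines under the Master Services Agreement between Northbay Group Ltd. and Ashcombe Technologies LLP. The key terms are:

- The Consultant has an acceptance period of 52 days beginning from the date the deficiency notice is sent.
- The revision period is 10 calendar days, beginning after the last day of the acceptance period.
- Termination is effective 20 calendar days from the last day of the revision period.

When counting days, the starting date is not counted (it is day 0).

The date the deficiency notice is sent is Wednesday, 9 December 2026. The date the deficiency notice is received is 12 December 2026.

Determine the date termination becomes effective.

The last day of the acceptance period: 9 December 2026 + 52 days = 30 January 2027.
Adding 10 calendar days to 30 January 2027 gives 9 February 2027, which is the last day of the revision period.
The date termination becomes effective: 9 February 2027 + 20 days = 1 March 2027.

1 March 2027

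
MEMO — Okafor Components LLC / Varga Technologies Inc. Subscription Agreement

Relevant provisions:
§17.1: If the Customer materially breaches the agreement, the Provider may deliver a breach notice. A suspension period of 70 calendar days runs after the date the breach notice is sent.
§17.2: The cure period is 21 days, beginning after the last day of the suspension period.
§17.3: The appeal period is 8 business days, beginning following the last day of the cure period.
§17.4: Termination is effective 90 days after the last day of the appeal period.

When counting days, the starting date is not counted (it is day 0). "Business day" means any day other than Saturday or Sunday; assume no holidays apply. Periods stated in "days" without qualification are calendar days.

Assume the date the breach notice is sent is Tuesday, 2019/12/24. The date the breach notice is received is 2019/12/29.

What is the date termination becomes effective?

2020/07/02

The last day of the suspension period: 2019/12/24 + 70 days = 2020/03/03.
The last day of the cure period: 2020/03/03 + 21 days = 2020/03/24.
The last day of the appeal period: 8 business days after Tuesday, 2020/03/24, skipping weekends — Mar 25, Mar 26, Mar 27, Mar 30, Mar 31, Apr 1, Apr 2, Apr 3 — lands on Friday, 2020/04/03.
The date termination becomes effective: 90 calendar days after 2020/04/03 is 2020/07/02.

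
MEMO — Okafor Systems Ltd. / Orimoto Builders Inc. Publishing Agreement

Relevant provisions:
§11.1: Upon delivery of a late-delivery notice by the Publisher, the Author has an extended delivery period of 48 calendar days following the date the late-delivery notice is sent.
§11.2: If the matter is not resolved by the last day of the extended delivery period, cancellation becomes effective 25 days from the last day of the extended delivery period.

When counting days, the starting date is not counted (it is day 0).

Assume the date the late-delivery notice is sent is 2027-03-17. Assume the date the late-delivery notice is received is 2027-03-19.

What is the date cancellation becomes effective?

2027-05-29

The last day of the extended delivery period: 48 calendar days after 2027-03-17 is 2027-05-04.
Adding 25 calendar days to 2027-05-04 gives 2027-05-29, which is the date cancellation becomes effective.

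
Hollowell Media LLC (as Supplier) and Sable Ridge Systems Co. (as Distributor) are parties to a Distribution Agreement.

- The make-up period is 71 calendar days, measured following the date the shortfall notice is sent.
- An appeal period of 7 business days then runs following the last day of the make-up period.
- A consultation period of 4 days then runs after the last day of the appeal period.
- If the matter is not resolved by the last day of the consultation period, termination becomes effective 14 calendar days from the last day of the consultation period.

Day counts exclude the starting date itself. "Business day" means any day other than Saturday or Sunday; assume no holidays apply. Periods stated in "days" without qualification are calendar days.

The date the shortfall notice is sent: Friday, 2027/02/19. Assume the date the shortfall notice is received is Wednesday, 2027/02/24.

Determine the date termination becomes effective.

2027/05/29

The last day of the make-up period: 2027/02/19 + 71 days = 2027/05/01.
The last day of the appeal period: 7 business days after Saturday, 2027/05/01, skipping weekends — May 3, May 4, May 5, May 6, May 7, May 10, May 11 — lands on Tuesday, 2027/05/11.
The last day of the consultation period: 4 calendar days after 2027/05/11 is 2027/05/15.
The date termination becomes effective: 2027/05/15 + 14 days = 2027/05/29.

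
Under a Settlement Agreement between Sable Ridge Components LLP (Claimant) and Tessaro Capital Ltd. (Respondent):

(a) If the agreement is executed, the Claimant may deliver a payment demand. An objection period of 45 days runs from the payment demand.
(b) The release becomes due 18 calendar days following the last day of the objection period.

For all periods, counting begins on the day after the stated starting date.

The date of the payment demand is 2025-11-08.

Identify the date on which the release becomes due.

Adding 45 calendar days to 2025-11-08 gives 2025-12-23, which is the last day of the objection period.
The date on which the release becomes due: 18 calendar days after 2025-12-23 is 2026-01-10.

2026-01-10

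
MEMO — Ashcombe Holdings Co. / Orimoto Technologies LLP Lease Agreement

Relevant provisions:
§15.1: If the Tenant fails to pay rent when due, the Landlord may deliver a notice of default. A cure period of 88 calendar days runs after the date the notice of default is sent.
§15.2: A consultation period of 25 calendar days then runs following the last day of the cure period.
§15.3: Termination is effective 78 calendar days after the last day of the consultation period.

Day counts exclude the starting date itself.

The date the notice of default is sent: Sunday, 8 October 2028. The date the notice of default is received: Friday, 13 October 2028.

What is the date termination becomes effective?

17 April 2029

Adding 88 calendar days to 8 October 2028 gives 4 January 2029, which is the last day of the cure period.
The last day of the consultation period: 4 January 2029 + 25 days = 29 January 2029.
The date termination becomes effective: 29 January 2029 + 78 days = 17 April 2029.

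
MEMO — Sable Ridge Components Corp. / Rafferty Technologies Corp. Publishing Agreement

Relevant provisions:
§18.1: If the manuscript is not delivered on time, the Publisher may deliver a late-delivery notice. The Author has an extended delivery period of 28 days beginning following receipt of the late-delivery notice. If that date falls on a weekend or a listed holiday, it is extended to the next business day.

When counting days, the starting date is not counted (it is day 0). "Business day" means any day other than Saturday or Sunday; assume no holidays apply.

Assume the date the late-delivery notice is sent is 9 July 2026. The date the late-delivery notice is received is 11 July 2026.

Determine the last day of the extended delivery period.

10 August 2026

The last day of the extended delivery period: 28 calendar days after 11 July 2026 is 8 August 2026. That falls on a Saturday, so it rolls to the next business day, Monday, 10 August 2026.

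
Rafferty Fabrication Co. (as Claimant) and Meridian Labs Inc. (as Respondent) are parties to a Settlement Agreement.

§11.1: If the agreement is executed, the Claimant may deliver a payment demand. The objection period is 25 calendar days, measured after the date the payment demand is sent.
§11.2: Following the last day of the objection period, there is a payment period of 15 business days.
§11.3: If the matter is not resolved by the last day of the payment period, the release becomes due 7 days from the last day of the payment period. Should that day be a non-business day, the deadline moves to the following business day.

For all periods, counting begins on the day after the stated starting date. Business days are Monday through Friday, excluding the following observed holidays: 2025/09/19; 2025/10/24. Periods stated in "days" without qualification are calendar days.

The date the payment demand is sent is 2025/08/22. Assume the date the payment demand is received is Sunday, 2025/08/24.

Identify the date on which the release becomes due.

Adding 25 calendar days to 2025/08/22 gives 2025/09/16, which is the last day of the objection period.
The last day of the payment period: 15 business days after Tuesday, 2025/09/16, skipping weekends and the listed holiday on Sep 19 — Sep 17, Sep 18, Sep 22, Sep 23, …, Oct 6, Oct 7, Oct 8 — lands on Wednesday, 2025/10/08.
The date on which the release becomes due: 7 calendar days after 2025/10/08 is 2025/10/15. 2025/10/15 is a Wednesday and is not a listed holiday, so no roll-forward applies.

2025/10/15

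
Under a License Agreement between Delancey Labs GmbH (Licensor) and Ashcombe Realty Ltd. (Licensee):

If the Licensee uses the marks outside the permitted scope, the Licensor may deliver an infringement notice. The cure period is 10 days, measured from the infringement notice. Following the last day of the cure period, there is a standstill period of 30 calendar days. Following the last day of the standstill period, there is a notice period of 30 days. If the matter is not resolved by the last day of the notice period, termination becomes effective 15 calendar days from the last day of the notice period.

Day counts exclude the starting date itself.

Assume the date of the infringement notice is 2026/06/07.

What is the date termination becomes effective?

Adding 10 calendar days to 2026/06/07 gives 2026/06/17, which is the last day of the cure period.
Adding 30 calendar days to 2026/06/17 gives 2026/07/17, which is the last day of the standstill period.
Adding 30 calendar days to 2026/07/17 gives 2026/08/16, which is the last day of the notice period.
The date termination becomes effective: 2026/08/16 + 15 days = 2026/08/31.

2026/08/31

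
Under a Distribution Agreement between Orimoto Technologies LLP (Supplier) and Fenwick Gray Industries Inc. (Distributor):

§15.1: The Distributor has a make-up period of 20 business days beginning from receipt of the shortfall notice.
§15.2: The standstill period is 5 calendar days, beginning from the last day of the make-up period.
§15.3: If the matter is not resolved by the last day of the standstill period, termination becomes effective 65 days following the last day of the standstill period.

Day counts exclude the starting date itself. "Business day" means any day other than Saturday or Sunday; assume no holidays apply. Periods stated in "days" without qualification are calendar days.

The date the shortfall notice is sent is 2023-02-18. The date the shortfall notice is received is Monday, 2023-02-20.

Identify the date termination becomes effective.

The last day of the make-up period: counting 20 business days from Monday, 2023-02-20 (Feb 21, Feb 22, Feb 23, Feb 24, …, Mar 16, Mar 17, Mar 20, skipping weekends) reaches Monday, 2023-03-20.
The last day of the standstill period: 5 calendar days after 2023-03-20 is 2023-03-25.
Adding 65 calendar days to 2023-03-25 gives 2023-05-29, which is the date termination becomes effective.

2023-05-29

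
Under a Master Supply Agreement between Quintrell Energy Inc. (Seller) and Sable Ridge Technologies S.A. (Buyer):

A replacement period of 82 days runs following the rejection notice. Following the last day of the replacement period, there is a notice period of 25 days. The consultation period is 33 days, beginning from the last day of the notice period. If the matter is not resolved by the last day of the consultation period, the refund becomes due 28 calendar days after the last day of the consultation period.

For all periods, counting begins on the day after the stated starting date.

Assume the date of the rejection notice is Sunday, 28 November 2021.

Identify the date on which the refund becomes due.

The last day of the replacement period: 82 calendar days after 28 November 2021 is 18 February 2022.
The last day of the notice period: 18 February 2022 + 25 days = 15 March 2022.
The last day of the consultation period: 15 March 2022 + 33 days = 17 April 2022.
Adding 28 calendar days to 17 April 2022 gives 15 May 2022, which is the date on which the refund becomes due.

15 May 2022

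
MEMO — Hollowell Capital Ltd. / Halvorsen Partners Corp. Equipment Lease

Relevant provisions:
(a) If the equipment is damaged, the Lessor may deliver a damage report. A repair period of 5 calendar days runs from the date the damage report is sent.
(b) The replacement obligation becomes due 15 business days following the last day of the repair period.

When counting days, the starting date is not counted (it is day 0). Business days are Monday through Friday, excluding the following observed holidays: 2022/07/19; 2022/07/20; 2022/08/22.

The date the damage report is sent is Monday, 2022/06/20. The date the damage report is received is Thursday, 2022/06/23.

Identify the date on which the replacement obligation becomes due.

The last day of the repair period: 2022/06/20 + 5 days = 2022/06/25.
From Saturday, 2022/06/25, 15 business days (Jun 27, Jun 28, Jun 29, Jun 30, …, Jul 13, Jul 14, Jul 15, skipping weekends) brings us to Friday, 2022/07/15, which is the date on which the replacement obligation becomes due.

2022/07/15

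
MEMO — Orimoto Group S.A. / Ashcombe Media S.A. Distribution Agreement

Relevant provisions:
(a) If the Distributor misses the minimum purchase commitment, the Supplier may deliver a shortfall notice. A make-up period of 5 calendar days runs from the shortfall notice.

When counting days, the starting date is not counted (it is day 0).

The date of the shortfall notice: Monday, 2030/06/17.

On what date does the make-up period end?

The last day of the make-up period: 2030/06/17 + 5 days = 2030/06/22.

2030/06/22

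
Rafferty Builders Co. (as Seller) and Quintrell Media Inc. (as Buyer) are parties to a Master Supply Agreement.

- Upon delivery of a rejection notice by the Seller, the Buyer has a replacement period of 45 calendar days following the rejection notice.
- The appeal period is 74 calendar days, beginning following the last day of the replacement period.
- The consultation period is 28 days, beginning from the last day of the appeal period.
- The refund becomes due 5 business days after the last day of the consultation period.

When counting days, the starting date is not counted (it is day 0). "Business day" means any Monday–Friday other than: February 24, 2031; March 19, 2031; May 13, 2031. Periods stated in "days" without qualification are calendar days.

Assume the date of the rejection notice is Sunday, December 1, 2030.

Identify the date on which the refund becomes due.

May 2, 2031

Adding 45 calendar days to December 1, 2030 gives January 15, 2031, which is the last day of the replacement period.
The last day of the appeal period: January 15, 2031 + 74 days = March 30, 2031.
The last day of the consultation period: March 30, 2031 + 28 days = April 27, 2031.
From Sunday, April 27, 2031, 5 business days (Apr 28, Apr 29, Apr 30, May 1, May 2, skipping weekends) brings us to Friday, May 2, 2031, which is the date on which the refund becomes due.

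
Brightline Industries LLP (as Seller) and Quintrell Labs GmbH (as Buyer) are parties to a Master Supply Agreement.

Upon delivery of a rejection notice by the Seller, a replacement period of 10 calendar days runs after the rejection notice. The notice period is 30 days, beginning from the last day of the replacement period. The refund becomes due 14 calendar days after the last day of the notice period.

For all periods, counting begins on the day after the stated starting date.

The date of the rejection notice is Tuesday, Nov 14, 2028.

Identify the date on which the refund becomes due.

The last day of the replacement period: Nov 14, 2028 + 10 days = Nov 24, 2028.
The last day of the notice period: 30 calendar days after Nov 24, 2028 is Dec 24, 2028.
The date on which the refund becomes due: Dec 24, 2028 + 14 days = Jan 7, 2029.

Jan 7, 2029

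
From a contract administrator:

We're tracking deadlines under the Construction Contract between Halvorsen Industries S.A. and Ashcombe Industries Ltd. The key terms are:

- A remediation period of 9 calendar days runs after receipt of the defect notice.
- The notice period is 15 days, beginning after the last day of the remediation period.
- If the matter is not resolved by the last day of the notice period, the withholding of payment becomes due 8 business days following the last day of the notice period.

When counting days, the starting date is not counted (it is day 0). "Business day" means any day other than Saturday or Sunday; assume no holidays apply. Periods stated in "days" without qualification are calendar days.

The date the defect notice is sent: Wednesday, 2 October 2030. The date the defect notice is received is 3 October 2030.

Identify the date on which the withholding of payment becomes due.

The last day of the remediation period: 3 October 2030 + 9 days = 12 October 2030.
Adding 15 calendar days to 12 October 2030 gives 27 October 2030, which is the last day of the notice period.
From Sunday, 27 October 2030, 8 business days (Oct 28, Oct 29, Oct 30, Oct 31, Nov 1, Nov 4, Nov 5, Nov 6, skipping weekends) brings us to Wednesday, 6 November 2030, which is the date on which the withholding of payment becomes due.

6 November 2030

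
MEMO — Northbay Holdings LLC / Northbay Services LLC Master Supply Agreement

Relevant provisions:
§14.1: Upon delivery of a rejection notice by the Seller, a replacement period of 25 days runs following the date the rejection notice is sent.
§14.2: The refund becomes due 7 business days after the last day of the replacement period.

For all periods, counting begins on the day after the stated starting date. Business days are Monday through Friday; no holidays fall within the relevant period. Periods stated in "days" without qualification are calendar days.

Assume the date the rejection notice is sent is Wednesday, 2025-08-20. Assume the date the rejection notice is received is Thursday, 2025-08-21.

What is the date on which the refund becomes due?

2025-09-23

The last day of the replacement period: 2025-08-20 + 25 days = 2025-09-14.
From Sunday, 2025-09-14, 7 business days (Sep 15, Sep 16, Sep 17, Sep 18, Sep 19, Sep 22, Sep 23, skipping weekends) brings us to Tuesday, 2025-09-23, which is the date on which the refund becomes due.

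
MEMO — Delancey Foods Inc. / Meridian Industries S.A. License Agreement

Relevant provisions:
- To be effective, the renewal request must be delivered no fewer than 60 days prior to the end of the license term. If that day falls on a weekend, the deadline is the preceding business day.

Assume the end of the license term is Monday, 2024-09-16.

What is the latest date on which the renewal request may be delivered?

2024-07-18

2024-09-16 minus 60 days is 2024-07-18. That is a Thursday, so no adjustment is needed.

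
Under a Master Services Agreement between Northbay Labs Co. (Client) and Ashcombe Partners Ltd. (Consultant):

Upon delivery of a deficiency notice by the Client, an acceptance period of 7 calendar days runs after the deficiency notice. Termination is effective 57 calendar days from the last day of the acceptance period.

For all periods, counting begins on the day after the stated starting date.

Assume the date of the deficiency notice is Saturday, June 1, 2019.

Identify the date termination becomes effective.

August 4, 2019

Adding 7 calendar days to June 1, 2019 gives June 8, 2019, which is the last day of the acceptance period.
The date termination becomes effective: June 8, 2019 + 57 days = August 4, 2019.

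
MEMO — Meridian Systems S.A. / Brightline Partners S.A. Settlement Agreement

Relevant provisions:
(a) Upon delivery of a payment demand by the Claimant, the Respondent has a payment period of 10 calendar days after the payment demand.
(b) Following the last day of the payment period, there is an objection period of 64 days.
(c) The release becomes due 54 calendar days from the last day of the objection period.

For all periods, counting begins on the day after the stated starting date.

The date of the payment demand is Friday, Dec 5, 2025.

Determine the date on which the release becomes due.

Apr 12, 2026

Adding 10 calendar days to Dec 5, 2025 gives Dec 15, 2025, which is the last day of the payment period.
The last day of the objection period: 64 calendar days after Dec 15, 2025 is Feb 17, 2026.
The date on which the release becomes due: 54 calendar days after Feb 17, 2026 is Apr 12, 2026.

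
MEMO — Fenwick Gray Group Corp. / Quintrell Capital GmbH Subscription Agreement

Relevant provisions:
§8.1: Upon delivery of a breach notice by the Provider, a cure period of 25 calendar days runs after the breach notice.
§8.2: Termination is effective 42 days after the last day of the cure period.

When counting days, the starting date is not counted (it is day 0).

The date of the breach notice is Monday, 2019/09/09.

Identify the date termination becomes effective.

The last day of the cure period: 2019/09/09 + 25 days = 2019/10/04.
The date termination becomes effective: 42 calendar days after 2019/10/04 is 2019/11/15.

2019/11/15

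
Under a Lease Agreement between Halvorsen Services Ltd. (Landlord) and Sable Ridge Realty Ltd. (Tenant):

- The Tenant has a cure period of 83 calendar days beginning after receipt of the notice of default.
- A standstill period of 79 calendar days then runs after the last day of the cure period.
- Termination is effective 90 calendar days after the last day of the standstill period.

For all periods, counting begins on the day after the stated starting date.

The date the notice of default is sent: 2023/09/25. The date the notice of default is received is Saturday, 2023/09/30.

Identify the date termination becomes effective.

Adding 83 calendar days to 2023/09/30 gives 2023/12/22, which is the last day of the cure period.
Adding 79 calendar days to 2023/12/22 gives 2024/03/10, which is the last day of the standstill period.
The date termination becomes effective: 90 calendar days after 2024/03/10 is 2024/06/08.

2024/06/08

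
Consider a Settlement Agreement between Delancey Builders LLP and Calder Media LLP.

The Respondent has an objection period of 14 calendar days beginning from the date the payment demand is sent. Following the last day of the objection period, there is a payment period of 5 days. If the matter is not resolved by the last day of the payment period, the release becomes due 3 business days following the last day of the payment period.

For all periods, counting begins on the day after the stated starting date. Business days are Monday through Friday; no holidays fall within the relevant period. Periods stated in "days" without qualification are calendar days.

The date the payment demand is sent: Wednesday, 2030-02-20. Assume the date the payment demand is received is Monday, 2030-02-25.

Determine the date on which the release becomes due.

2030-03-14

The last day of the objection period: 14 calendar days after 2030-02-20 is 2030-03-06.
The last day of the payment period: 5 calendar days after 2030-03-06 is 2030-03-11.
The date on which the release becomes due: 3 business days after Monday, 2030-03-11, skipping weekends — Mar 12, Mar 13, Mar 14 — lands on Thursday, 2030-03-14.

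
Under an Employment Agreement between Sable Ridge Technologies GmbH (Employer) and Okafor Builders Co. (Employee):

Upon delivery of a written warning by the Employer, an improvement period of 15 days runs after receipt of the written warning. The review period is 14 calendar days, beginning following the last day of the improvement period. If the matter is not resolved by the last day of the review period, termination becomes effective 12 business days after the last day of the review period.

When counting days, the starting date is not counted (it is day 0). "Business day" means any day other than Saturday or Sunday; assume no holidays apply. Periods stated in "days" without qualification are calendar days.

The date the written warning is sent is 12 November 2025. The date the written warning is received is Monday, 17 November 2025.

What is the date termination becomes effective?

The last day of the improvement period: 17 November 2025 + 15 days = 2 December 2025.
Adding 14 calendar days to 2 December 2025 gives 16 December 2025, which is the last day of the review period.
The date termination becomes effective: counting 12 business days from Tuesday, 16 December 2025 (Dec 17, Dec 18, Dec 19, Dec 22, …, Dec 30, Dec 31, Jan 1, skipping weekends) reaches Thursday, 1 January 2026.

1 January 2026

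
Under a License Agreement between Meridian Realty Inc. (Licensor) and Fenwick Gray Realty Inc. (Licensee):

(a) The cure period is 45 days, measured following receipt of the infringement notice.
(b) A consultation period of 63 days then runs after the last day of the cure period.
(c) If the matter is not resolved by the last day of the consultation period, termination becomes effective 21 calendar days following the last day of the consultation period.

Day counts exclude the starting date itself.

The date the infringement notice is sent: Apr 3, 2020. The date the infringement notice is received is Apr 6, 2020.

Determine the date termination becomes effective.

Aug 13, 2020

The last day of the cure period: Apr 6, 2020 + 45 days = May 21, 2020.
The last day of the consultation period: 63 calendar days after May 21, 2020 is Jul 23, 2020.
The date termination becomes effective: Jul 23, 2020 + 21 days = Aug 13, 2020.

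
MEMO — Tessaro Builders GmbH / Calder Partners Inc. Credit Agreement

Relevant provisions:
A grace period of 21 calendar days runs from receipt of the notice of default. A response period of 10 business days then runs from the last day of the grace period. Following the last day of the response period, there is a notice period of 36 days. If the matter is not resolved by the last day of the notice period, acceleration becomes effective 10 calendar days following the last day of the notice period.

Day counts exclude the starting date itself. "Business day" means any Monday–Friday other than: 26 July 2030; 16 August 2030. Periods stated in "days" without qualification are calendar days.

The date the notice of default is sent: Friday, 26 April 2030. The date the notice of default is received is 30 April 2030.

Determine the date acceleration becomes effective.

Adding 21 calendar days to 30 April 2030 gives 21 May 2030, which is the last day of the grace period.
The last day of the response period: counting 10 business days from Tuesday, 21 May 2030 (May 22, May 23, May 24, May 27, May 28, May 29, May 30, May 31, Jun 3, Jun 4, skipping weekends) reaches Tuesday, 4 June 2030.
Adding 36 calendar days to 4 June 2030 gives 10 July 2030, which is the last day of the notice period.
The date acceleration becomes effective: 10 calendar days after 10 July 2030 is 20 July 2030.

20 July 2030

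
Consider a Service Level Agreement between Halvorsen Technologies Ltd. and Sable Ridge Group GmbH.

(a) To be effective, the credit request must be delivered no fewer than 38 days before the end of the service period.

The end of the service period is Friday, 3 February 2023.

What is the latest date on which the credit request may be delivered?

3 February 2023 minus 38 days is 27 December 2022.

27 December 2022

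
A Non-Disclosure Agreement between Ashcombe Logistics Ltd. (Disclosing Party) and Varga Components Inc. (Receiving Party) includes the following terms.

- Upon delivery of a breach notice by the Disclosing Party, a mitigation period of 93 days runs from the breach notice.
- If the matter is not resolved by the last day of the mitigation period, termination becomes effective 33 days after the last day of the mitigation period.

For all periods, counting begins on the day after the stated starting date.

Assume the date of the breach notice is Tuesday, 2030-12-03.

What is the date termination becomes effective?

2031-04-08

Adding 93 calendar days to 2030-12-03 gives 2031-03-06, which is the last day of the mitigation period.
The date termination becomes effective: 33 calendar days after 2031-03-06 is 2031-04-08.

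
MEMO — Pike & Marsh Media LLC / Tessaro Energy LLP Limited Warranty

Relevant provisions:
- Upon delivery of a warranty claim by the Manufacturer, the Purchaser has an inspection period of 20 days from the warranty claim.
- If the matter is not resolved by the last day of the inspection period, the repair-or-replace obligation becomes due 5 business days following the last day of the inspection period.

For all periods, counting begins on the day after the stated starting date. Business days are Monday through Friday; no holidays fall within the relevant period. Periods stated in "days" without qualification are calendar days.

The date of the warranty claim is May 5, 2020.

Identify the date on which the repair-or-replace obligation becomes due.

The last day of the inspection period: May 5, 2020 + 20 days = May 25, 2020.
The date on which the repair-or-replace obligation becomes due: counting 5 business days from Monday, May 25, 2020 (May 26, May 27, May 28, May 29, Jun 1, skipping weekends) reaches Monday, June 1, 2020.

June 1, 2020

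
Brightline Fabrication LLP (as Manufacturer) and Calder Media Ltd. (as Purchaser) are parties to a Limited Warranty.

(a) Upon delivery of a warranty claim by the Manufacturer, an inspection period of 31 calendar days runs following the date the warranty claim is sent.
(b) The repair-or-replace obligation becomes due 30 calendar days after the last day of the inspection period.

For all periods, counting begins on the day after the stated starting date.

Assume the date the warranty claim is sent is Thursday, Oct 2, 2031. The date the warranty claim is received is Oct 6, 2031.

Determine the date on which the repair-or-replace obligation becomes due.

Adding 31 calendar days to Oct 2, 2031 gives Nov 2, 2031, which is the last day of the inspection period.
The date on which the repair-or-replace obligation becomes due: Nov 2, 2031 + 30 days = Dec 2, 2031.

Dec 2, 2031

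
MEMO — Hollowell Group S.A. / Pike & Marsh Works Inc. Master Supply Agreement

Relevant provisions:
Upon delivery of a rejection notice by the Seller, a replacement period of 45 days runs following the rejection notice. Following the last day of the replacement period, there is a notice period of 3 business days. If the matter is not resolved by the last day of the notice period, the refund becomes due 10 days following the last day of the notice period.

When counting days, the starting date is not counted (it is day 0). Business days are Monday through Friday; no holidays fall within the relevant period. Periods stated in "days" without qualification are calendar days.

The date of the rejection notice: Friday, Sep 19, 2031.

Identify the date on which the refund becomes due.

Nov 16, 2031

The last day of the replacement period: Sep 19, 2031 + 45 days = Nov 3, 2031.
The last day of the notice period: 3 business days after Monday, Nov 3, 2031, skipping weekends — Nov 4, Nov 5, Nov 6 — lands on Thursday, Nov 6, 2031.
Adding 10 calendar days to Nov 6, 2031 gives Nov 16, 2031, which is the date on which the refund becomes due.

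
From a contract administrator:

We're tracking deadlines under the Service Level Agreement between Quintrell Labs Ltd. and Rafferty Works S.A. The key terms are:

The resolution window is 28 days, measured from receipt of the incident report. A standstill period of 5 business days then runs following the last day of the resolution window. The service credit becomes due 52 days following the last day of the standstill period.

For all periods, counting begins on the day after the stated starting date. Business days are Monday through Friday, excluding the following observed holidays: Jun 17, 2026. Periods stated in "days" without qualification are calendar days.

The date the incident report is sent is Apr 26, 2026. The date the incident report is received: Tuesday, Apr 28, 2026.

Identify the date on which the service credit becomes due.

Adding 28 calendar days to Apr 28, 2026 gives May 26, 2026, which is the last day of the resolution window.
The last day of the standstill period: counting 5 business days from Tuesday, May 26, 2026 (May 27, May 28, May 29, Jun 1, Jun 2, skipping weekends) reaches Tuesday, Jun 2, 2026.
The date on which the service credit becomes due: 52 calendar days after Jun 2, 2026 is Jul 24, 2026.

Jul 24, 2026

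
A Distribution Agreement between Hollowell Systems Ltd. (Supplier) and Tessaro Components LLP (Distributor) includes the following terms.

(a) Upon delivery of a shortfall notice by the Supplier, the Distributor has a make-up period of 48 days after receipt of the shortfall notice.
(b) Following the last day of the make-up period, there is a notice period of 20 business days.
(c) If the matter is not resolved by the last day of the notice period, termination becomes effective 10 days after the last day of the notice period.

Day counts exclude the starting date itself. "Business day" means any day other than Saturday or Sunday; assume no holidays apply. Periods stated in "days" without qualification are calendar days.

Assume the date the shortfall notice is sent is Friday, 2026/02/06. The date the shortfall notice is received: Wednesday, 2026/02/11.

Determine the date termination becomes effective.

2026/05/08

Adding 48 calendar days to 2026/02/11 gives 2026/03/31, which is the last day of the make-up period.
The last day of the notice period: counting 20 business days from Tuesday, 2026/03/31 (Apr 1, Apr 2, Apr 3, Apr 6, …, Apr 24, Apr 27, Apr 28, skipping weekends) reaches Tuesday, 2026/04/28.
The date termination becomes effective: 2026/04/28 + 10 days = 2026/05/08.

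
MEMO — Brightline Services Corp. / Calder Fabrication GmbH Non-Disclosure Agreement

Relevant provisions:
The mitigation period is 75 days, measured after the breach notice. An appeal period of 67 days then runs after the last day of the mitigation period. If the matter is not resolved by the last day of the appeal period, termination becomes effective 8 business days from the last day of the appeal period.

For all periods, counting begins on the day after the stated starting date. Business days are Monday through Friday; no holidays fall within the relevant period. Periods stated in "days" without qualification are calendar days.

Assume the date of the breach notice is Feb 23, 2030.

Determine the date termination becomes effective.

The last day of the mitigation period: 75 calendar days after Feb 23, 2030 is May 9, 2030.
Adding 67 calendar days to May 9, 2030 gives Jul 15, 2030, which is the last day of the appeal period.
The date termination becomes effective: counting 8 business days from Monday, Jul 15, 2030 (Jul 16, Jul 17, Jul 18, Jul 19, Jul 22, Jul 23, Jul 24, Jul 25, skipping weekends) reaches Thursday, Jul 25, 2030.

Jul 25, 2030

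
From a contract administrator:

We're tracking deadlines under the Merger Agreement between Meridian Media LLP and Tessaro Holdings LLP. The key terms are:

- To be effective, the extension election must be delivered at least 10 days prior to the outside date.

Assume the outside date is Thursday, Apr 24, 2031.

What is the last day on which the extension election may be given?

Apr 24, 2031 minus 10 days is Apr 14, 2031.

Apr 14, 2031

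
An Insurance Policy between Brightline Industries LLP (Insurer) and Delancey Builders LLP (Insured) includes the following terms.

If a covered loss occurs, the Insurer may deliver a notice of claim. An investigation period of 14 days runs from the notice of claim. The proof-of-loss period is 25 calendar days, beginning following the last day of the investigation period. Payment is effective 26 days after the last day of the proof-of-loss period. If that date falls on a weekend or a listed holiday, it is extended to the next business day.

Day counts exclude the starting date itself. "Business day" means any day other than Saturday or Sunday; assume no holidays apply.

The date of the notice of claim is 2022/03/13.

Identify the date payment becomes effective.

The last day of the investigation period: 14 calendar days after 2022/03/13 is 2022/03/27.
The last day of the proof-of-loss period: 2022/03/27 + 25 days = 2022/04/21.
The date payment becomes effective: 26 calendar days after 2022/04/21 is 2022/05/17. 2022/05/17 is a Tuesday, so no roll-forward applies.

2022/05/17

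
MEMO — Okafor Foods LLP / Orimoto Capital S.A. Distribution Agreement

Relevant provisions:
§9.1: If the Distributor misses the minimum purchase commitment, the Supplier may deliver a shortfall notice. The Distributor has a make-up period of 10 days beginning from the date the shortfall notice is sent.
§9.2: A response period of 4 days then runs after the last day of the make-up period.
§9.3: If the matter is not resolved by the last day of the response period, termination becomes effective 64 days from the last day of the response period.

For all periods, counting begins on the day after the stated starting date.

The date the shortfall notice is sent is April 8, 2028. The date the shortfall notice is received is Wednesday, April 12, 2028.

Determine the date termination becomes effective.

The last day of the make-up period: 10 calendar days after April 8, 2028 is April 18, 2028.
Adding 4 calendar days to April 18, 2028 gives April 22, 2028, which is the last day of the response period.
Adding 64 calendar days to April 22, 2028 gives June 25, 2028, which is the date termination becomes effective.

June 25, 2028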